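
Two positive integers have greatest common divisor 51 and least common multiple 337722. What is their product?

For any two positive integers, gcd × lcm = product = 51 × 337722 = 17223822.

17223822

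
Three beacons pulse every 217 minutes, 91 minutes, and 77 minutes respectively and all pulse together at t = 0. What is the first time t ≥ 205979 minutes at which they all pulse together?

217217 minutes

Joint pulses occur at multiples of LCM(217, 91, 77).
217 = 7 × 31
91 = 7 × 13
77 = 7 × 11
LCM(217, 91, 77) = 7 × 11 × 13 × 31 = 31031.
Smallest multiple of 31031 that is ≥ 205979: ⌈205979/31031⌉ × 31031 = 7 × 31031 = 217217.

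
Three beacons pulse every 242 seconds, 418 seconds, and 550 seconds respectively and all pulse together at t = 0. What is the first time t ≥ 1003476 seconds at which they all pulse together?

Joint pulses occur at multiples of LCM(242, 418, 550).
242 = 2 × 11^2
418 = 2 × 11 × 19
550 = 2 × 5^2 × 11
LCM(242, 418, 550) = 2 × 5^2 × 11^2 × 19 = 114950.
Smallest multiple of 114950 that is ≥ 1003476: ⌈1003476/114950⌉ × 114950 = 9 × 114950 = 1034550.

1034550 seconds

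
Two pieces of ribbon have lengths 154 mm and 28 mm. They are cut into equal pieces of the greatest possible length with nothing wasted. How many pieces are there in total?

13

Piece length = gcd(154, 28).
154 = 2 × 7 × 11
28 = 2^2 × 7
gcd(154, 28) = 2 × 7 = 14.
Total pieces = 154/14 + 28/14 = 11 + 2 = 13.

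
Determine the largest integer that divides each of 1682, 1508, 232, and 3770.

1682 = 2 × 29^2
1508 = 2^2 × 13 × 29
232 = 2^3 × 29
3770 = 2 × 5 × 13 × 29
gcd(1682, 1508, 232, 3770) = 2 × 29 = 58.

58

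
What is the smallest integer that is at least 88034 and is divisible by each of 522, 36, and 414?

96048

The integer must be a common multiple of 522, 36, and 414, so a multiple of their LCM.
522 = 2 × 3^2 × 29
36 = 2^2 × 3^2
414 = 2 × 3^2 × 23
LCM(522, 36, 414) = 2^2 × 3^2 × 23 × 29 = 24012.
Smallest multiple of 24012 that is ≥ 88034: ⌈88034/24012⌉ × 24012 = 4 × 24012 = 96048.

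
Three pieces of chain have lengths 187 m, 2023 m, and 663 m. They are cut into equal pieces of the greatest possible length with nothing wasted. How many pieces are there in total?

169

Piece length = gcd(187, 2023, 663).
187 = 11 × 17
2023 = 7 × 17^2
663 = 3 × 13 × 17
gcd(187, 2023, 663) = 17.
Total pieces = 187/17 + 2023/17 + 663/17 = 11 + 119 + 39 = 169.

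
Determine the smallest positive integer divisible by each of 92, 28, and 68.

92 = 2^2 × 23
28 = 2^2 × 7
68 = 2^2 × 17
LCM(92, 28, 68) = 2^2 × 7 × 17 × 23 = 10948.

10948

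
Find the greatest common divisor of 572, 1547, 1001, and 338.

572 = 2^2 × 11 × 13
1547 = 7 × 13 × 17
1001 = 7 × 11 × 13
338 = 2 × 13^2
gcd(572, 1547, 1001, 338) = 13.

13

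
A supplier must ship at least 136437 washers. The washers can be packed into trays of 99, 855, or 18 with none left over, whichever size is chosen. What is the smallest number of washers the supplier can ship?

150480

The number of washers must be a common multiple of 99, 855, and 18, so a multiple of their LCM.
99 = 3^2 × 11
855 = 3^2 × 5 × 19
18 = 2 × 3^2
LCM(99, 855, 18) = 2 × 3^2 × 5 × 11 × 19 = 18810.
Smallest multiple of 18810 that is ≥ 136437: ⌈136437/18810⌉ × 18810 = 8 × 18810 = 150480.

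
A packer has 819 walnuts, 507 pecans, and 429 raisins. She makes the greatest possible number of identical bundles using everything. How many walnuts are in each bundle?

21

Number of bundles = gcd(819, 507, 429).
819 = 3^2 × 7 × 13
507 = 3 × 13^2
429 = 3 × 11 × 13
gcd(819, 507, 429) = 3 × 13 = 39.
walnuts per bundle = 819 / 39 = 21.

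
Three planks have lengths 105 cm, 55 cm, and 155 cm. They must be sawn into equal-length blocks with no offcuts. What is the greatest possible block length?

The block length must divide every plank, so the greatest is gcd(105, 55, 155).
105 = 3 × 5 × 7
55 = 5 × 11
155 = 5 × 31
gcd(105, 55, 155) = 5.

5 cm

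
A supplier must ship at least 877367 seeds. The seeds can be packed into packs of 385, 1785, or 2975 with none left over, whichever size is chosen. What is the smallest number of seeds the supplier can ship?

The number of seeds must be a common multiple of 385, 1785, and 2975, so a multiple of their LCM.
385 = 5 × 7 × 11
1785 = 3 × 5 × 7 × 17
2975 = 5^2 × 7 × 17
LCM(385, 1785, 2975) = 3 × 5^2 × 7 × 11 × 17 = 98175.
Smallest multiple of 98175 that is ≥ 877367: ⌈877367/98175⌉ × 98175 = 9 × 98175 = 883575.

883575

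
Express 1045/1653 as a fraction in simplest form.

55/87

1045 = 5 × 11 × 19
1653 = 3 × 19 × 29
gcd(1045, 1653) = 19.
Divide numerator and denominator by 19: 1045/1653 = 55/87.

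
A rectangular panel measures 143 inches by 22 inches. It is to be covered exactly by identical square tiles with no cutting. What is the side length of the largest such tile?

By the Euclidean algorithm:
143 = 6 × 22 + 11
22 = 2 × 11 + 0
gcd(143, 22) = 11.

11 inches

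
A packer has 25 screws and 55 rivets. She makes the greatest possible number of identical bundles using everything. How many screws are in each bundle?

Number of bundles = gcd(25, 55).
25 = 5^2
55 = 5 × 11
gcd(25, 55) = 5.
screws per bundle = 25 / 5 = 5.

5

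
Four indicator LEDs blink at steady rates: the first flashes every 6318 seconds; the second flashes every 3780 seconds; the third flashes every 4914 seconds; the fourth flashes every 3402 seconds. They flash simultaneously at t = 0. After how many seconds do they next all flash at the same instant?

442260 seconds

We need the least common multiple of the intervals.
6318 = 2 × 3^5 × 13
3780 = 2^2 × 3^3 × 5 × 7
4914 = 2 × 3^3 × 7 × 13
3402 = 2 × 3^5 × 7
LCM(6318, 3780, 4914, 3402) = 2^2 × 3^5 × 5 × 7 × 13 = 442260.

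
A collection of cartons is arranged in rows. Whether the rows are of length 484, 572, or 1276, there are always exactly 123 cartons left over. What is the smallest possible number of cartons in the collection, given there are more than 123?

N − 123 must be a common multiple of 484, 572, and 1276.
484 = 2^2 × 11^2
572 = 2^2 × 11 × 13
1276 = 2^2 × 11 × 29
LCM(484, 572, 1276) = 2^2 × 11^2 × 13 × 29 = 182468.
Smallest N > 123 is LCM + 123 = 182468 + 123 = 182591.

182591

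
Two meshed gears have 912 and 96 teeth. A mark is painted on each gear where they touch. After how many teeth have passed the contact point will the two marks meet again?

1824 teeth

We need the least common multiple of the intervals.
912 = 2^4 × 3 × 19
96 = 2^5 × 3
LCM(912, 96) = 2^5 × 3 × 19 = 1824.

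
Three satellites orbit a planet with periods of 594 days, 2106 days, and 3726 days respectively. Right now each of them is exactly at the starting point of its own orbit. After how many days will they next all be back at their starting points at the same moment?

532818 days

They coincide at every common multiple of the periods; the first is the LCM.
594 = 2 × 3^3 × 11
2106 = 2 × 3^4 × 13
3726 = 2 × 3^4 × 23
LCM(594, 2106, 3726) = 2 × 3^4 × 11 × 13 × 23 = 532818.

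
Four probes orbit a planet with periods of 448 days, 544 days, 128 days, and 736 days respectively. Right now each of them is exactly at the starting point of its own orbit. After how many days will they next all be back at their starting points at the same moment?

The first simultaneous occurrence is after LCM of the individual periods.
448 = 2^6 × 7
544 = 2^5 × 17
128 = 2^7
736 = 2^5 × 23
LCM(448, 544, 128, 736) = 2^7 × 7 × 17 × 23 = 350336.

350336 days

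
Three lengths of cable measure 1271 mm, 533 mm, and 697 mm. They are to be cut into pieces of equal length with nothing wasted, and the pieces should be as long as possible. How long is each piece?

Each piece length must divide every original length, so the longest possible is gcd(1271, 533, 697).
1271 = 31 × 41
533 = 13 × 41
697 = 17 × 41
gcd(1271, 533, 697) = 41.

41 mm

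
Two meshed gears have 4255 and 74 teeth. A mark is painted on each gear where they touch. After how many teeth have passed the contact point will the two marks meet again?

8510 teeth

We need the least common multiple of the intervals.
4255 = 5 × 23 × 37
74 = 2 × 37
LCM(4255, 74) = 2 × 5 × 23 × 37 = 8510.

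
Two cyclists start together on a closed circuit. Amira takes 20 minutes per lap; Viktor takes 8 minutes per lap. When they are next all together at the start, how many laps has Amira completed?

They are all back at their starting positions together after one LCM of the periods.
20 = 2^2 × 5
8 = 2^3
LCM(20, 8) = 2^3 × 5 = 40.
Laps for period 20: 40 / 20 = 2.

2 laps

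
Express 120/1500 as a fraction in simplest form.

2/25

120 = 2^3 × 3 × 5
1500 = 2^2 × 3 × 5^3
gcd(120, 1500) = 2^2 × 3 × 5 = 60.
Divide numerator and denominator by 60: 120/1500 = 2/25.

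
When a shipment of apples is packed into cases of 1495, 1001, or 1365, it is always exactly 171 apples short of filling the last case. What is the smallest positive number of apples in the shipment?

345174

Being 171 short of a full case of size k means N ≡ −171 (mod k), i.e. N + 171 is a multiple of each size.
1495 = 5 × 13 × 23
1001 = 7 × 11 × 13
1365 = 3 × 5 × 7 × 13
LCM(1495, 1001, 1365) = 3 × 5 × 7 × 11 × 13 × 23 = 345345.
Smallest positive N is 345345 − 171 = 345174.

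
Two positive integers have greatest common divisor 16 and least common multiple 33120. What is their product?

529920

For any two positive integers, gcd × lcm = product = 16 × 33120 = 529920.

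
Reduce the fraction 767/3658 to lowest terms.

13/62

767 = 13 × 59
3658 = 2 × 31 × 59
gcd(767, 3658) = 59.
Divide numerator and denominator by 59: 767/3658 = 13/62.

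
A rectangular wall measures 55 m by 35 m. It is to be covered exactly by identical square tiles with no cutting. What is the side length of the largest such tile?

5 m

By the Euclidean algorithm:
55 = 1 × 35 + 20
35 = 1 × 20 + 15
20 = 1 × 15 + 5
15 = 3 × 5 + 0
gcd(55, 35) = 5.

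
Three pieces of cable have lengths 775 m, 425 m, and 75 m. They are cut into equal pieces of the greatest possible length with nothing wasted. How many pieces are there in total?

Piece length = gcd(775, 425, 75).
775 = 5^2 × 31
425 = 5^2 × 17
75 = 3 × 5^2
gcd(775, 425, 75) = 5^2 = 25.
Total pieces = 775/25 + 425/25 + 75/25 = 31 + 17 + 3 = 51.

51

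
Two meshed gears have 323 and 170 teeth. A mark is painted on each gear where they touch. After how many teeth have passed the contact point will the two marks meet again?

They coincide at every common multiple of the periods; the first is the LCM.
323 = 17 × 19
170 = 2 × 5 × 17
LCM(323, 170) = 2 × 5 × 17 × 19 = 3230.

3230 teeth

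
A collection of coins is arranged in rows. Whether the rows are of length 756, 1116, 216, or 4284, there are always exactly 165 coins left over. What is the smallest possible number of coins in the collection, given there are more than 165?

N − 165 must be a common multiple of 756, 1116, 216, and 4284.
756 = 2^2 × 3^3 × 7
1116 = 2^2 × 3^2 × 31
216 = 2^3 × 3^3
4284 = 2^2 × 3^2 × 7 × 17
LCM(756, 1116, 216, 4284) = 2^3 × 3^3 × 7 × 17 × 31 = 796824.
Smallest N > 165 is LCM + 165 = 796824 + 165 = 796989.

796989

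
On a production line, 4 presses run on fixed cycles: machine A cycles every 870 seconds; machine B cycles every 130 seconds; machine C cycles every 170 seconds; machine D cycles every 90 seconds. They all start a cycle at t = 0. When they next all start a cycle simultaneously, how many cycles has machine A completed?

663 cycles

All finish a whole number of cycles simultaneously at t = LCM of the periods.
870 = 2 × 3 × 5 × 29
130 = 2 × 5 × 13
170 = 2 × 5 × 17
90 = 2 × 3^2 × 5
LCM(870, 130, 170, 90) = 2 × 3^2 × 5 × 13 × 17 × 29 = 576810.
Cycles for period 870: 576810 / 870 = 663.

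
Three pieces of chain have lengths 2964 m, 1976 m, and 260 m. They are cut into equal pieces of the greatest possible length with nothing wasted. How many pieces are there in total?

Piece length = gcd(2964, 1976, 260).
2964 = 2^2 × 3 × 13 × 19
1976 = 2^3 × 13 × 19
260 = 2^2 × 5 × 13
gcd(2964, 1976, 260) = 2^2 × 13 = 52.
Total pieces = 2964/52 + 1976/52 + 260/52 = 57 + 38 + 5 = 100.

100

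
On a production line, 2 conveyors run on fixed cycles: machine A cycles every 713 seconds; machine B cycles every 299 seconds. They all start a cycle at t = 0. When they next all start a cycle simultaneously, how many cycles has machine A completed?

They are all back at their starting positions together after one LCM of the periods.
713 = 23 × 31
299 = 13 × 23
LCM(713, 299) = 13 × 23 × 31 = 9269.
Cycles for period 713: 9269 / 713 = 13.

13 cycles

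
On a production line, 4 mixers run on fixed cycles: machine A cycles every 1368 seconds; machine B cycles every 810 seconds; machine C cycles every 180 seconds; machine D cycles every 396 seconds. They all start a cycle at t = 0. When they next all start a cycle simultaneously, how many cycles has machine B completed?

All finish a whole number of cycles simultaneously at t = LCM of the periods.
1368 = 2^3 × 3^2 × 19
810 = 2 × 3^4 × 5
180 = 2^2 × 3^2 × 5
396 = 2^2 × 3^2 × 11
LCM(1368, 810, 180, 396) = 2^3 × 3^4 × 5 × 11 × 19 = 677160.
Cycles for period 810: 677160 / 810 = 836.

836 cycles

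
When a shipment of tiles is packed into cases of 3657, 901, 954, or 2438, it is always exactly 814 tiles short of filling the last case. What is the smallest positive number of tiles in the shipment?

372200

Being 814 short of a full case of size k means N ≡ −814 (mod k), i.e. N + 814 is a multiple of each size.
3657 = 3 × 23 × 53
901 = 17 × 53
954 = 2 × 3^2 × 53
2438 = 2 × 23 × 53
LCM(3657, 901, 954, 2438) = 2 × 3^2 × 17 × 23 × 53 = 373014.
Smallest positive N is 373014 − 814 = 372200.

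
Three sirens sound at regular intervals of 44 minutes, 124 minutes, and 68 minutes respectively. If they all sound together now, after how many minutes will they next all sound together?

The first simultaneous occurrence is after LCM of the individual periods.
44 = 2^2 × 11
124 = 2^2 × 31
68 = 2^2 × 17
LCM(44, 124, 68) = 2^2 × 11 × 17 × 31 = 23188.

23188 minutes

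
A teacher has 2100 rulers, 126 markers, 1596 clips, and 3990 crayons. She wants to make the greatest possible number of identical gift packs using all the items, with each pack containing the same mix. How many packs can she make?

The pack count must divide each quantity, so the greatest is gcd(2100, 126, 1596, 3990).
2100 = 2^2 × 3 × 5^2 × 7
126 = 2 × 3^2 × 7
1596 = 2^2 × 3 × 7 × 19
3990 = 2 × 3 × 5 × 7 × 19
gcd(2100, 126, 1596, 3990) = 2 × 3 × 7 = 42.

42 packs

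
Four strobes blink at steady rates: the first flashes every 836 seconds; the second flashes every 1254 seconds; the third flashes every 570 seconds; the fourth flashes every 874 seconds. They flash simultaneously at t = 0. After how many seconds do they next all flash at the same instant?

288420 seconds

They coincide at every common multiple of the periods; the first is the LCM.
836 = 2^2 × 11 × 19
1254 = 2 × 3 × 11 × 19
570 = 2 × 3 × 5 × 19
874 = 2 × 19 × 23
LCM(836, 1254, 570, 874) = 2^2 × 3 × 5 × 11 × 19 × 23 = 288420.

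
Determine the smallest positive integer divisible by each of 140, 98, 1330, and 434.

577220

140 = 2^2 × 5 × 7
98 = 2 × 7^2
1330 = 2 × 5 × 7 × 19
434 = 2 × 7 × 31
LCM(140, 98, 1330, 434) = 2^2 × 5 × 7^2 × 19 × 31 = 577220.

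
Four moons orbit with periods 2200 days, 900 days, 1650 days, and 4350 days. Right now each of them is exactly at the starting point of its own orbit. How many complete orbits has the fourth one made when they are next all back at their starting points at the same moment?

All finish a whole number of cycles simultaneously at t = LCM of the periods.
2200 = 2^3 × 5^2 × 11
900 = 2^2 × 3^2 × 5^2
1650 = 2 × 3 × 5^2 × 11
4350 = 2 × 3 × 5^2 × 29
LCM(2200, 900, 1650, 4350) = 2^3 × 3^2 × 5^2 × 11 × 29 = 574200.
Orbits for period 4350: 574200 / 4350 = 132.

132 orbits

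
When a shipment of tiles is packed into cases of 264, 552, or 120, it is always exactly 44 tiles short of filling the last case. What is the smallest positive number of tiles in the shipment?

Being 44 short of a full case of size k means N ≡ −44 (mod k), i.e. N + 44 is a multiple of each size.
264 = 2^3 × 3 × 11
552 = 2^3 × 3 × 23
120 = 2^3 × 3 × 5
LCM(264, 552, 120) = 2^3 × 3 × 5 × 11 × 23 = 30360.
Smallest positive N is 30360 − 44 = 30316.

30316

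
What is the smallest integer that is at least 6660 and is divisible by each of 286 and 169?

7436

The integer must be a common multiple of 286 and 169, so a multiple of their LCM.
286 = 2 × 11 × 13
169 = 13^2
LCM(286, 169) = 2 × 11 × 13^2 = 3718.
Smallest multiple of 3718 that is ≥ 6660: ⌈6660/3718⌉ × 3718 = 2 × 3718 = 7436.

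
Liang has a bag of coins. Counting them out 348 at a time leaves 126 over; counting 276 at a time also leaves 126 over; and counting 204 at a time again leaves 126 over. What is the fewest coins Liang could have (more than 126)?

136194

N − 126 must be a common multiple of 348, 276, and 204.
348 = 2^2 × 3 × 29
276 = 2^2 × 3 × 23
204 = 2^2 × 3 × 17
LCM(348, 276, 204) = 2^2 × 3 × 17 × 23 × 29 = 136068.
Smallest N > 126 is LCM + 126 = 136068 + 126 = 136194.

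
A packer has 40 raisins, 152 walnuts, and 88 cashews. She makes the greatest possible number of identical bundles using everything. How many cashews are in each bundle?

11

Number of bundles = gcd(40, 152, 88).
40 = 2^3 × 5
152 = 2^3 × 19
88 = 2^3 × 11
gcd(40, 152, 88) = 2^3 = 8.
cashews per bundle = 88 / 8 = 11.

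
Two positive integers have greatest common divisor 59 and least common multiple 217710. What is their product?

For any two positive integers, gcd × lcm = product = 59 × 217710 = 12844890.

12844890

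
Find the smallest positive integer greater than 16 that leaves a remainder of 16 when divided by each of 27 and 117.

367

N − 16 must be a common multiple of 27 and 117.
27 = 3^3
117 = 3^2 × 13
LCM(27, 117) = 3^3 × 13 = 351.
Smallest N > 16 is LCM + 16 = 351 + 16 = 367.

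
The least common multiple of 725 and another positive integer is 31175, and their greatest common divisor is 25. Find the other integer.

gcd × lcm = product of the two integers, so the other integer is (25 × 31175) / 725 = 1075.

1075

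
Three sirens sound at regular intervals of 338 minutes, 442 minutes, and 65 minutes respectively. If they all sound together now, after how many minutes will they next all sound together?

28730 minutes

We need the least common multiple of the intervals.
338 = 2 × 13^2
442 = 2 × 13 × 17
65 = 5 × 13
LCM(338, 442, 65) = 2 × 5 × 13^2 × 17 = 28730.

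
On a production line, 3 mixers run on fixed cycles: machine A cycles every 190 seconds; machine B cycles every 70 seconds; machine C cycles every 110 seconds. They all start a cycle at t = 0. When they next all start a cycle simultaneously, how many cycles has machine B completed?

All finish a whole number of cycles simultaneously at t = LCM of the periods.
190 = 2 × 5 × 19
70 = 2 × 5 × 7
110 = 2 × 5 × 11
LCM(190, 70, 110) = 2 × 5 × 7 × 11 × 19 = 14630.
Cycles for period 70: 14630 / 70 = 209.

209 cycles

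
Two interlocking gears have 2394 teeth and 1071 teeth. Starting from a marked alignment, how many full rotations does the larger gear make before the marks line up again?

17 rotations

They are all back at their starting positions together after one LCM of the periods.
2394 = 2 × 3^2 × 7 × 19
1071 = 3^2 × 7 × 17
LCM(2394, 1071) = 2 × 3^2 × 7 × 17 × 19 = 40698.
Rotations for period 2394: 40698 / 2394 = 17.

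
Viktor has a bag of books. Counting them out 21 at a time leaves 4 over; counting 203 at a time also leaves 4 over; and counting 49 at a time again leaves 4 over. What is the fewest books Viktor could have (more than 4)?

N − 4 must be a common multiple of 21, 203, and 49.
21 = 3 × 7
203 = 7 × 29
49 = 7^2
LCM(21, 203, 49) = 3 × 7^2 × 29 = 4263.
Smallest N > 4 is LCM + 4 = 4263 + 4 = 4267.

4267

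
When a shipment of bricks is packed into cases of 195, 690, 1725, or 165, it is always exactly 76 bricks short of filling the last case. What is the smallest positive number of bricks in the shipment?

Being 76 short of a full case of size k means N ≡ −76 (mod k), i.e. N + 76 is a multiple of each size.
195 = 3 × 5 × 13
690 = 2 × 3 × 5 × 23
1725 = 3 × 5^2 × 23
165 = 3 × 5 × 11
LCM(195, 690, 1725, 165) = 2 × 3 × 5^2 × 11 × 13 × 23 = 493350.
Smallest positive N is 493350 − 76 = 493274.

493274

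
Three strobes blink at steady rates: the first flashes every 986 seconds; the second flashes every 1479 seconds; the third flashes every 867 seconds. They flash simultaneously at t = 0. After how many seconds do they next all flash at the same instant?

The first simultaneous occurrence is after LCM of the individual periods.
986 = 2 × 17 × 29
1479 = 3 × 17 × 29
867 = 3 × 17^2
LCM(986, 1479, 867) = 2 × 3 × 17^2 × 29 = 50286.

50286 seconds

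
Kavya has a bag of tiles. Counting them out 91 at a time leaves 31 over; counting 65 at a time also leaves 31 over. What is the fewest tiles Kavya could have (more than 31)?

486

N − 31 must be a common multiple of 91 and 65.
91 = 7 × 13
65 = 5 × 13
LCM(91, 65) = 5 × 7 × 13 = 455.
Smallest N > 31 is LCM + 31 = 455 + 31 = 486.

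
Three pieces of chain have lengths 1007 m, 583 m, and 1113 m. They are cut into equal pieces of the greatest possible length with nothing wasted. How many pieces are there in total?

51

Piece length = gcd(1007, 583, 1113).
1007 = 19 × 53
583 = 11 × 53
1113 = 3 × 7 × 53
gcd(1007, 583, 1113) = 53.
Total pieces = 1007/53 + 583/53 + 1113/53 = 19 + 11 + 21 = 51.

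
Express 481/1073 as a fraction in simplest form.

481 = 13 × 37
1073 = 29 × 37
gcd(481, 1073) = 37.
Divide numerator and denominator by 37: 481/1073 = 13/29.

13/29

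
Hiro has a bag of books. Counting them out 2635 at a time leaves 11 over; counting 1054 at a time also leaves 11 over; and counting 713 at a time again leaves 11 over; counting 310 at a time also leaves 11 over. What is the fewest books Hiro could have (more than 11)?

121221

N − 11 must be a common multiple of 2635, 1054, 713, and 310.
2635 = 5 × 17 × 31
1054 = 2 × 17 × 31
713 = 23 × 31
310 = 2 × 5 × 31
LCM(2635, 1054, 713, 310) = 2 × 5 × 17 × 23 × 31 = 121210.
Smallest N > 11 is LCM + 11 = 121210 + 11 = 121221.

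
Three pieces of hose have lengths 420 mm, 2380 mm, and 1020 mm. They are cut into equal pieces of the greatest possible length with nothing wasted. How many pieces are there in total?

Piece length = gcd(420, 2380, 1020).
420 = 2^2 × 3 × 5 × 7
2380 = 2^2 × 5 × 7 × 17
1020 = 2^2 × 3 × 5 × 17
gcd(420, 2380, 1020) = 2^2 × 5 = 20.
Total pieces = 420/20 + 2380/20 + 1020/20 = 21 + 119 + 51 = 191.

191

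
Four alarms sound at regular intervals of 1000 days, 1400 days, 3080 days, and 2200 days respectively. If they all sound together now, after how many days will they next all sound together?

The first simultaneous occurrence is after LCM of the individual periods.
1000 = 2^3 × 5^3
1400 = 2^3 × 5^2 × 7
3080 = 2^3 × 5 × 7 × 11
2200 = 2^3 × 5^2 × 11
LCM(1000, 1400, 3080, 2200) = 2^3 × 5^3 × 7 × 11 = 77000.

77000 days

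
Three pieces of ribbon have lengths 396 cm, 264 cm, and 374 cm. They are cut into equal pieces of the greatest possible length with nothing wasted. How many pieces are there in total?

Piece length = gcd(396, 264, 374).
396 = 2^2 × 3^2 × 11
264 = 2^3 × 3 × 11
374 = 2 × 11 × 17
gcd(396, 264, 374) = 2 × 11 = 22.
Total pieces = 396/22 + 264/22 + 374/22 = 18 + 12 + 17 = 47.

47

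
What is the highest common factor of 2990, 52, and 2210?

2990 = 2 × 5 × 13 × 23
52 = 2^2 × 13
2210 = 2 × 5 × 13 × 17
gcd(2990, 52, 2210) = 2 × 13 = 26.

26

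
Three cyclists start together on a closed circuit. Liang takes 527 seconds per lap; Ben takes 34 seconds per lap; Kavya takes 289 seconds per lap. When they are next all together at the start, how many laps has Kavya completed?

62 laps

All finish a whole number of cycles simultaneously at t = LCM of the periods.
527 = 17 × 31
34 = 2 × 17
289 = 17^2
LCM(527, 34, 289) = 2 × 17^2 × 31 = 17918.
Laps for period 289: 17918 / 289 = 62.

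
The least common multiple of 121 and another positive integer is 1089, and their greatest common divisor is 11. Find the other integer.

99

gcd × lcm = product of the two integers, so the other integer is (11 × 1089) / 121 = 99.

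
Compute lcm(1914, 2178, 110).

1914 = 2 × 3 × 11 × 29
2178 = 2 × 3^2 × 11^2
110 = 2 × 5 × 11
LCM(1914, 2178, 110) = 2 × 3^2 × 5 × 11^2 × 29 = 315810.

315810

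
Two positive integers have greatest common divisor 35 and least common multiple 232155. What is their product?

8125425

For any two positive integers, gcd × lcm = product = 35 × 232155 = 8125425.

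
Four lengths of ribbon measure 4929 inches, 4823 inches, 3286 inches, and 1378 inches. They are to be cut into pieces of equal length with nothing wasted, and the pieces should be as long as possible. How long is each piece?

The greatest length dividing all of 4929, 4823, 3286, and 1378 is their gcd.
4929 = 3 × 31 × 53
4823 = 7 × 13 × 53
3286 = 2 × 31 × 53
1378 = 2 × 13 × 53
gcd(4929, 4823, 3286, 1378) = 53.

53 inches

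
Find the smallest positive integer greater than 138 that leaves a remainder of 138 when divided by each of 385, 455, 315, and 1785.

765903

N − 138 must be a common multiple of 385, 455, 315, and 1785.
385 = 5 × 7 × 11
455 = 5 × 7 × 13
315 = 3^2 × 5 × 7
1785 = 3 × 5 × 7 × 17
LCM(385, 455, 315, 1785) = 3^2 × 5 × 7 × 11 × 13 × 17 = 765765.
Smallest N > 138 is LCM + 138 = 765765 + 138 = 765903.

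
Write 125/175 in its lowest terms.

125 = 5^3
175 = 5^2 × 7
gcd(125, 175) = 5^2 = 25.
Divide numerator and denominator by 25: 125/175 = 5/7.

5/7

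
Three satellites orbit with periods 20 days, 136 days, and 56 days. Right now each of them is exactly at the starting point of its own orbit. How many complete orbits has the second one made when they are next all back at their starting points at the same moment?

The first common completion time is the LCM of the periods.
20 = 2^2 × 5
136 = 2^3 × 17
56 = 2^3 × 7
LCM(20, 136, 56) = 2^3 × 5 × 7 × 17 = 4760.
Orbits for period 136: 4760 / 136 = 35.

35 orbits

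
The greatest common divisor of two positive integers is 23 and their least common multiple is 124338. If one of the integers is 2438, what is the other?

1173

For two integers, gcd × lcm = product, so the other is (23 × 124338) / 2438 = 2859774 / 2438 = 1173.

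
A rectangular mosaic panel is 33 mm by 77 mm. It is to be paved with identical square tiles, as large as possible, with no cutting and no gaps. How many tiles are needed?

21

Tile side = gcd(33, 77).
33 = 3 × 11
77 = 7 × 11
gcd(33, 77) = 11.
Tiles: (33/11) × (77/11) = 3 × 7 = 21.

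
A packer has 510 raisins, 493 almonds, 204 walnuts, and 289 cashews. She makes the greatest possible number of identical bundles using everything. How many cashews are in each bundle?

17

Number of bundles = gcd(510, 493, 204, 289).
510 = 2 × 3 × 5 × 17
493 = 17 × 29
204 = 2^2 × 3 × 17
289 = 17^2
gcd(510, 493, 204, 289) = 17.
cashews per bundle = 289 / 17 = 17.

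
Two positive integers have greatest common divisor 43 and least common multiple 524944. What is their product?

For any two positive integers, gcd × lcm = product = 43 × 524944 = 22572592.

22572592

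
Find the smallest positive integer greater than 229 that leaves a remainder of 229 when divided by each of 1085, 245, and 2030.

N − 229 must be a common multiple of 1085, 245, and 2030.
1085 = 5 × 7 × 31
245 = 5 × 7^2
2030 = 2 × 5 × 7 × 29
LCM(1085, 245, 2030) = 2 × 5 × 7^2 × 29 × 31 = 440510.
Smallest N > 229 is LCM + 229 = 440510 + 229 = 440739.

440739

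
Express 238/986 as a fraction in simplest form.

238 = 2 × 7 × 17
986 = 2 × 17 × 29
gcd(238, 986) = 2 × 17 = 34.
Divide numerator and denominator by 34: 238/986 = 7/29.

7/29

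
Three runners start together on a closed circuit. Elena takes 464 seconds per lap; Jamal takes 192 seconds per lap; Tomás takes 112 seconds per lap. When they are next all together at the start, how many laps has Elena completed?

All finish a whole number of cycles simultaneously at t = LCM of the periods.
464 = 2^4 × 29
192 = 2^6 × 3
112 = 2^4 × 7
LCM(464, 192, 112) = 2^6 × 3 × 7 × 29 = 38976.
Laps for period 464: 38976 / 464 = 84.

84 laps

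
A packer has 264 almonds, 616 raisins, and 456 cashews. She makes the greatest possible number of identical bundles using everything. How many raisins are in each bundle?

Number of bundles = gcd(264, 616, 456).
264 = 2^3 × 3 × 11
616 = 2^3 × 7 × 11
456 = 2^3 × 3 × 19
gcd(264, 616, 456) = 2^3 = 8.
raisins per bundle = 616 / 8 = 77.

77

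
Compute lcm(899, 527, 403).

899 = 29 × 31
527 = 17 × 31
403 = 13 × 31
LCM(899, 527, 403) = 13 × 17 × 29 × 31 = 198679.

198679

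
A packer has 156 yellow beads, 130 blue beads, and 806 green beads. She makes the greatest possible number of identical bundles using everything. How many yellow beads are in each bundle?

6

Number of bundles = gcd(156, 130, 806).
156 = 2^2 × 3 × 13
130 = 2 × 5 × 13
806 = 2 × 13 × 31
gcd(156, 130, 806) = 2 × 13 = 26.
yellow beads per bundle = 156 / 26 = 6.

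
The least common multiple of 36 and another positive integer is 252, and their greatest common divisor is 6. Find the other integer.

gcd × lcm = product of the two integers, so the other integer is (6 × 252) / 36 = 42.

42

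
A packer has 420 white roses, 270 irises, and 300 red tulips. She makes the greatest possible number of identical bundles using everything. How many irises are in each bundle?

9

Number of bundles = gcd(420, 270, 300).
420 = 2^2 × 3 × 5 × 7
270 = 2 × 3^3 × 5
300 = 2^2 × 3 × 5^2
gcd(420, 270, 300) = 2 × 3 × 5 = 30.
irises per bundle = 270 / 30 = 9.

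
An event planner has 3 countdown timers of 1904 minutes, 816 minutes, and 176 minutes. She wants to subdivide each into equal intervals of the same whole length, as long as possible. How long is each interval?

16 minutes

The interval must divide each timer length; the longest such is the gcd.
1904 = 2^4 × 7 × 17
816 = 2^4 × 3 × 17
176 = 2^4 × 11
gcd(1904, 816, 176) = 2^4 = 16.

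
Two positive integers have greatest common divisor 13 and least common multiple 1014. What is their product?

13182

For any two positive integers, gcd × lcm = product = 13 × 1014 = 13182.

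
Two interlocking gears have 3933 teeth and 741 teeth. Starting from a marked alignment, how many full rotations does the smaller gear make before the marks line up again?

69 rotations

They are all back at their starting positions together after one LCM of the periods.
3933 = 3^2 × 19 × 23
741 = 3 × 13 × 19
LCM(3933, 741) = 3^2 × 13 × 19 × 23 = 51129.
Rotations for period 741: 51129 / 741 = 69.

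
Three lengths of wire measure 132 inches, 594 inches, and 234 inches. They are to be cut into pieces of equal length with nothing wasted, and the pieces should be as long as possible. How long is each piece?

6 inches

Each piece length must divide every original length, so the longest possible is gcd(132, 594, 234).
132 = 2^2 × 3 × 11
594 = 2 × 3^3 × 11
234 = 2 × 3^2 × 13
gcd(132, 594, 234) = 2 × 3 = 6.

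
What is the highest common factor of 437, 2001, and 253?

23

437 = 19 × 23
2001 = 3 × 23 × 29
253 = 11 × 23
gcd(437, 2001, 253) = 23.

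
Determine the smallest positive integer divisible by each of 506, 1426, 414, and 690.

705870

506 = 2 × 11 × 23
1426 = 2 × 23 × 31
414 = 2 × 3^2 × 23
690 = 2 × 3 × 5 × 23
LCM(506, 1426, 414, 690) = 2 × 3^2 × 5 × 11 × 23 × 31 = 705870.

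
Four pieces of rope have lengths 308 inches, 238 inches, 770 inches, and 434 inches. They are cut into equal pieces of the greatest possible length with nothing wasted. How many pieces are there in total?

Piece length = gcd(308, 238, 770, 434).
308 = 2^2 × 7 × 11
238 = 2 × 7 × 17
770 = 2 × 5 × 7 × 11
434 = 2 × 7 × 31
gcd(308, 238, 770, 434) = 2 × 7 = 14.
Total pieces = 308/14 + 238/14 + 770/14 + 434/14 = 22 + 17 + 55 + 31 = 125.

125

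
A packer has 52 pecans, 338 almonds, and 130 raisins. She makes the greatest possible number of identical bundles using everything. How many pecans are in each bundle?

Number of bundles = gcd(52, 338, 130).
52 = 2^2 × 13
338 = 2 × 13^2
130 = 2 × 5 × 13
gcd(52, 338, 130) = 2 × 13 = 26.
pecans per bundle = 52 / 26 = 2.

2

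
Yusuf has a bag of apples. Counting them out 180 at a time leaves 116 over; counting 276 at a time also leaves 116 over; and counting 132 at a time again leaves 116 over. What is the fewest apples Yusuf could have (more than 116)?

N − 116 must be a common multiple of 180, 276, and 132.
180 = 2^2 × 3^2 × 5
276 = 2^2 × 3 × 23
132 = 2^2 × 3 × 11
LCM(180, 276, 132) = 2^2 × 3^2 × 5 × 11 × 23 = 45540.
Smallest N > 116 is LCM + 116 = 45540 + 116 = 45656.

45656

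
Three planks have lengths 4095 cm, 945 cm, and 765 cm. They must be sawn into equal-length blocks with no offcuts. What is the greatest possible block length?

This is the greatest common divisor of 4095, 945, and 765.
4095 = 3^2 × 5 × 7 × 13
945 = 3^3 × 5 × 7
765 = 3^2 × 5 × 17
gcd(4095, 945, 765) = 3^2 × 5 = 45.

45 cm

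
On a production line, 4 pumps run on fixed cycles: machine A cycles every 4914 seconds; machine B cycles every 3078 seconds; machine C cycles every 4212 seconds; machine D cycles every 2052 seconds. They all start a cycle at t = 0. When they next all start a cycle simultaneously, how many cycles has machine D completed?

273 cycles

The first common completion time is the LCM of the periods.
4914 = 2 × 3^3 × 7 × 13
3078 = 2 × 3^4 × 19
4212 = 2^2 × 3^4 × 13
2052 = 2^2 × 3^3 × 19
LCM(4914, 3078, 4212, 2052) = 2^2 × 3^4 × 7 × 13 × 19 = 560196.
Cycles for period 2052: 560196 / 2052 = 273.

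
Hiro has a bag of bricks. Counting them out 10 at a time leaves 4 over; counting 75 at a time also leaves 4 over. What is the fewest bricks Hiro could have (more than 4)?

154

N − 4 must be a common multiple of 10 and 75.
10 = 2 × 5
75 = 3 × 5^2
LCM(10, 75) = 2 × 3 × 5^2 = 150.
Smallest N > 4 is LCM + 4 = 150 + 4 = 154.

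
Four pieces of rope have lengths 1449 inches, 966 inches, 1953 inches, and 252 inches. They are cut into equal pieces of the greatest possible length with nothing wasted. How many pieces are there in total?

Piece length = gcd(1449, 966, 1953, 252).
1449 = 3^2 × 7 × 23
966 = 2 × 3 × 7 × 23
1953 = 3^2 × 7 × 31
252 = 2^2 × 3^2 × 7
gcd(1449, 966, 1953, 252) = 3 × 7 = 21.
Total pieces = 1449/21 + 966/21 + 1953/21 + 252/21 = 69 + 46 + 93 + 12 = 220.

220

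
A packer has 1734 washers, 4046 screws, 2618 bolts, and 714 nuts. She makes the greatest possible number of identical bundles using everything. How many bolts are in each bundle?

77

Number of bundles = gcd(1734, 4046, 2618, 714).
1734 = 2 × 3 × 17^2
4046 = 2 × 7 × 17^2
2618 = 2 × 7 × 11 × 17
714 = 2 × 3 × 7 × 17
gcd(1734, 4046, 2618, 714) = 2 × 17 = 34.
bolts per bundle = 2618 / 34 = 77.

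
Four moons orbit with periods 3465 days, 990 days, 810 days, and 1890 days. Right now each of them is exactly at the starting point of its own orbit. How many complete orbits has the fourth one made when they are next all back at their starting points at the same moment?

They are all back at their starting positions together after one LCM of the periods.
3465 = 3^2 × 5 × 7 × 11
990 = 2 × 3^2 × 5 × 11
810 = 2 × 3^4 × 5
1890 = 2 × 3^3 × 5 × 7
LCM(3465, 990, 810, 1890) = 2 × 3^4 × 5 × 7 × 11 = 62370.
Orbits for period 1890: 62370 / 1890 = 33.

33 orbits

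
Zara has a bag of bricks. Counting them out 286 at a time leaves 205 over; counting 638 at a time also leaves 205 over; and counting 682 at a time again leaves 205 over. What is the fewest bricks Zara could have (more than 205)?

N − 205 must be a common multiple of 286, 638, and 682.
286 = 2 × 11 × 13
638 = 2 × 11 × 29
682 = 2 × 11 × 31
LCM(286, 638, 682) = 2 × 11 × 13 × 29 × 31 = 257114.
Smallest N > 205 is LCM + 205 = 257114 + 205 = 257319.

257319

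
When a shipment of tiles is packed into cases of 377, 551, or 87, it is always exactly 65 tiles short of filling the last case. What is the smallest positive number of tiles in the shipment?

Being 65 short of a full case of size k means N ≡ −65 (mod k), i.e. N + 65 is a multiple of each size.
377 = 13 × 29
551 = 19 × 29
87 = 3 × 29
LCM(377, 551, 87) = 3 × 13 × 19 × 29 = 21489.
Smallest positive N is 21489 − 65 = 21424.

21424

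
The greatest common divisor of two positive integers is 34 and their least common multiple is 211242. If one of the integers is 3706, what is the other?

For two integers, gcd × lcm = product, so the other is (34 × 211242) / 3706 = 7182228 / 3706 = 1938.

1938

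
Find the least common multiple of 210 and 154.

210 = 2 × 3 × 5 × 7
154 = 2 × 7 × 11
LCM(210, 154) = 2 × 3 × 5 × 7 × 11 = 2310.

2310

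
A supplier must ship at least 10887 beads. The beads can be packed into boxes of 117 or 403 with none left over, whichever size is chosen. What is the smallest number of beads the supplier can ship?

14508

The number of beads must be a common multiple of 117 and 403, so a multiple of their LCM.
117 = 3^2 × 13
403 = 13 × 31
LCM(117, 403) = 3^2 × 13 × 31 = 3627.
Smallest multiple of 3627 that is ≥ 10887: ⌈10887/3627⌉ × 3627 = 4 × 3627 = 14508.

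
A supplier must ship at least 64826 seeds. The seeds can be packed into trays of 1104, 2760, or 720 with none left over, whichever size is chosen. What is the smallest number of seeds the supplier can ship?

The number of seeds must be a common multiple of 1104, 2760, and 720, so a multiple of their LCM.
1104 = 2^4 × 3 × 23
2760 = 2^3 × 3 × 5 × 23
720 = 2^4 × 3^2 × 5
LCM(1104, 2760, 720) = 2^4 × 3^2 × 5 × 23 = 16560.
Smallest multiple of 16560 that is ≥ 64826: ⌈64826/16560⌉ × 16560 = 4 × 16560 = 66240.

66240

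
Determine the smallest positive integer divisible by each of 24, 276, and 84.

24 = 2^3 × 3
276 = 2^2 × 3 × 23
84 = 2^2 × 3 × 7
LCM(24, 276, 84) = 2^3 × 3 × 7 × 23 = 3864.

3864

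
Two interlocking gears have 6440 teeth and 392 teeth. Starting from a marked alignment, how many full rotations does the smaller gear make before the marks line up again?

115 rotations

The first common completion time is the LCM of the periods.
6440 = 2^3 × 5 × 7 × 23
392 = 2^3 × 7^2
LCM(6440, 392) = 2^3 × 5 × 7^2 × 23 = 45080.
Rotations for period 392: 45080 / 392 = 115.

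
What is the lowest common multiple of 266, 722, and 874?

116242

266 = 2 × 7 × 19
722 = 2 × 19^2
874 = 2 × 19 × 23
LCM(266, 722, 874) = 2 × 7 × 19^2 × 23 = 116242.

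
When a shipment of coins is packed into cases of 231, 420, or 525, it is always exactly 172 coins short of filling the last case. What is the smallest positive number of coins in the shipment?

Being 172 short of a full case of size k means N ≡ −172 (mod k), i.e. N + 172 is a multiple of each size.
231 = 3 × 7 × 11
420 = 2^2 × 3 × 5 × 7
525 = 3 × 5^2 × 7
LCM(231, 420, 525) = 2^2 × 3 × 5^2 × 7 × 11 = 23100.
Smallest positive N is 23100 − 172 = 22928.

22928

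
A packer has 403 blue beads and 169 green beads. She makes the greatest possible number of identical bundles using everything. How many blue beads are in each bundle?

31

Number of bundles = gcd(403, 169).
403 = 13 × 31
169 = 13^2
gcd(403, 169) = 13.
blue beads per bundle = 403 / 13 = 31.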